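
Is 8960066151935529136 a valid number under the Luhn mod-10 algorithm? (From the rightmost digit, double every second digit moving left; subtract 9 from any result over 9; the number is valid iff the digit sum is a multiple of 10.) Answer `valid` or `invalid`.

From the right, keep odd positions and double even positions (subtract 9 from any doubled value over 9):
  doubled (positions 2,4,...): 6 9 1 6 2 2 3 0 9 → sum 38
  kept (positions 1,3,...): 6 1 2 5 9 5 6 0 6 8 → sum 48
Total = 86.
86 mod 10 = 6, so the number is invalid.

invalid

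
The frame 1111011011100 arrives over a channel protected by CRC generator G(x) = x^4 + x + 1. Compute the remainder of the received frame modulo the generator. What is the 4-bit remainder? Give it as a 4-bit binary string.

0100

Modulo-2 division of 1111011011100 by 10011:
  pos 0: 11110 XOR 10011 = 01101
  pos 1: 11011 XOR 10011 = 01000
  pos 2: 10001 XOR 10011 = 00010
  pos 5: 10011 XOR 10011 = 00000
Remainder = 0100 (nonzero — an error is detected).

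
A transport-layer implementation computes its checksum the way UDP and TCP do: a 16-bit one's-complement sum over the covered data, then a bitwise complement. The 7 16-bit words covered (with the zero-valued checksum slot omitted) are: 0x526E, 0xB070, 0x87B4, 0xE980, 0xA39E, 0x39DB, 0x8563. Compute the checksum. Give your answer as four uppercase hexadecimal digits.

One's-complement addition (fold any carry out of bit 15 back into bit 0):
  0x526E + 0xB070 = 0x102DE → wrap carry → 0x02DF
  0x02DF + 0x87B4 = 0x08A93
  0x8A93 + 0xE980 = 0x17413 → wrap carry → 0x7414
  0x7414 + 0xA39E = 0x117B2 → wrap carry → 0x17B3
  0x17B3 + 0x39DB = 0x0518E
  0x518E + 0x8563 = 0x0D6F1
One's-complement sum = 0xD6F1.
Checksum = ~0xD6F1 & 0xFFFF = 0x290E.

290E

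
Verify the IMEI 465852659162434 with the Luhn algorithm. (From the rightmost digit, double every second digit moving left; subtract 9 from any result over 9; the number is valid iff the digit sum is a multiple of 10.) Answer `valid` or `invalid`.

valid

From the right, keep odd positions and double even positions (subtract 9 from any doubled value over 9):
  doubled (positions 2,4,...): 6 4 2 1 4 7 3 → sum 27
  kept (positions 1,3,...): 4 4 6 9 6 5 5 4 → sum 43
Total = 70.
70 mod 10 = 0, so the number is valid.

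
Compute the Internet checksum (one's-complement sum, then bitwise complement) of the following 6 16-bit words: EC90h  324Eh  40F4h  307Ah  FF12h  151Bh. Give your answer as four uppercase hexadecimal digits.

5B84

One's-complement addition (fold any carry out of bit 15 back into bit 0):
  0xEC90 + 0x324E = 0x11EDE → wrap carry → 0x1EDF
  0x1EDF + 0x40F4 = 0x05FD3
  0x5FD3 + 0x307A = 0x0904D
  0x904D + 0xFF12 = 0x18F5F → wrap carry → 0x8F60
  0x8F60 + 0x151B = 0x0A47B
One's-complement sum = 0xA47B.
Checksum = ~0xA47B & 0xFFFF = 0x5B84.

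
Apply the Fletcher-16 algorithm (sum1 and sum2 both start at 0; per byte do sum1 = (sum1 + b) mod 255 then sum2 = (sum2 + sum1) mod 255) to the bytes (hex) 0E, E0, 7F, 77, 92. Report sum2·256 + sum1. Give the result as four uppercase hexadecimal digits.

C978

Running sums (mod 255):
  after byte 0 (0E): sum1=14, sum2=14
  after byte 1 (E0): sum1=238, sum2=252
  after byte 2 (7F): sum1=110, sum2=107
  after byte 3 (77): sum1=229, sum2=81
  after byte 4 (92): sum1=120, sum2=201
Checksum = sum2·256 + sum1 = 201·256 + 120 = 51576 = 0xC978.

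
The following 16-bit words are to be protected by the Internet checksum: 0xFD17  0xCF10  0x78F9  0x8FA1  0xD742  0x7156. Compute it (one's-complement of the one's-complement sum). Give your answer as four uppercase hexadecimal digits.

E2A2

One's-complement addition (fold any carry out of bit 15 back into bit 0):
  0xFD17 + 0xCF10 = 0x1CC27 → wrap carry → 0xCC28
  0xCC28 + 0x78F9 = 0x14521 → wrap carry → 0x4522
  0x4522 + 0x8FA1 = 0x0D4C3
  0xD4C3 + 0xD742 = 0x1AC05 → wrap carry → 0xAC06
  0xAC06 + 0x7156 = 0x11D5C → wrap carry → 0x1D5D
One's-complement sum = 0x1D5D.
Checksum = ~0x1D5D & 0xFFFF = 0xE2A2.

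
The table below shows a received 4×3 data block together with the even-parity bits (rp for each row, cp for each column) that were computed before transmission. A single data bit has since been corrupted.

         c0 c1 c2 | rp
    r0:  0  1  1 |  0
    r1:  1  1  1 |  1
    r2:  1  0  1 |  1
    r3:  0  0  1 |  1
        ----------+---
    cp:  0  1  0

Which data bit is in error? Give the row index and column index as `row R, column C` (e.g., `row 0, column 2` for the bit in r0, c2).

Recompute each row's even parity and compare to rp:
  r0: data parity 0, sent rp 0 → ok
  r1: data parity 1, sent rp 1 → ok
  r2: data parity 0, sent rp 1 → mismatch
  r3: data parity 1, sent rp 1 → ok
Recompute each column's even parity and compare to cp:
  c0: data parity 0, sent cp 0 → ok
  c1: data parity 0, sent cp 1 → mismatch
  c2: data parity 0, sent cp 0 → ok
Exactly one row (r2) and one column (c1) fail → the flipped bit is at their intersection.

row 2, column 1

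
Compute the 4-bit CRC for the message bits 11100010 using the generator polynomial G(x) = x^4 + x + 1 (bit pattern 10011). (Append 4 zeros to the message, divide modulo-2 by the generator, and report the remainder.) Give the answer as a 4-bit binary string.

Append 4 zeros: 111000100000. Divide by 10011 (XOR where the leading bit is 1):
  pos 0: 11100 XOR 10011 = 01111
  pos 1: 11110 XOR 10011 = 01101
  pos 2: 11011 XOR 10011 = 01000
  pos 3: 10000 XOR 10011 = 00011
  pos 6: 11000 XOR 10011 = 01011
  pos 7: 10110 XOR 10011 = 00101
Remainder (last 4 bits) = 0101. This is the CRC / FCS.

0101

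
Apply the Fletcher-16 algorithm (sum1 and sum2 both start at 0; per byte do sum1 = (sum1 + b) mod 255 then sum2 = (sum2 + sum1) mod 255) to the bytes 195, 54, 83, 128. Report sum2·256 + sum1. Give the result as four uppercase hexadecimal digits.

Running sums (mod 255):
  after byte 0 (195): sum1=195, sum2=195
  after byte 1 (54): sum1=249, sum2=189
  after byte 2 (83): sum1=77, sum2=11
  after byte 3 (128): sum1=205, sum2=216
Checksum = sum2·256 + sum1 = 216·256 + 205 = 55501 = 0xD8CD.

D8CD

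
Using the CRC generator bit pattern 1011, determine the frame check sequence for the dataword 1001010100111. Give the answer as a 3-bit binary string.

Append 3 zeros: 1001010100111000. Divide by 1011 (XOR where the leading bit is 1):
  pos 0: 1001 XOR 1011 = 0010
  pos 2: 1001 XOR 1011 = 0010
  pos 4: 1001 XOR 1011 = 0010
  pos 6: 1000 XOR 1011 = 0011
  pos 8: 1111 XOR 1011 = 0100
  pos 9: 1001 XOR 1011 = 0010
  pos 11: 1000 XOR 1011 = 0011
Remainder (last 3 bits) = 110. This is the CRC / FCS.

110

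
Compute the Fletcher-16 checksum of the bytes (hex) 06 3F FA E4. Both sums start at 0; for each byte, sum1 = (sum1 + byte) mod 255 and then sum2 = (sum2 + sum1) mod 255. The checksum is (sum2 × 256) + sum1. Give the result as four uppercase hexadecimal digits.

B025

Running sums (mod 255):
  after byte 0 (06): sum1=6, sum2=6
  after byte 1 (3F): sum1=69, sum2=75
  after byte 2 (FA): sum1=64, sum2=139
  after byte 3 (E4): sum1=37, sum2=176
Checksum = sum2·256 + sum1 = 176·256 + 37 = 45093 = 0xB025.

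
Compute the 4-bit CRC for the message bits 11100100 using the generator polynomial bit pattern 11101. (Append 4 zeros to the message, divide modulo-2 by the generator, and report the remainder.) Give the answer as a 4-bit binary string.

1111

Append 4 zeros: 111001000000. Divide by 11101 (XOR where the leading bit is 1):
  pos 0: 11100 XOR 11101 = 00001
  pos 4: 11000 XOR 11101 = 00101
  pos 6: 10100 XOR 11101 = 01001
  pos 7: 10010 XOR 11101 = 01111
Remainder (last 4 bits) = 1111. This is the CRC / FCS.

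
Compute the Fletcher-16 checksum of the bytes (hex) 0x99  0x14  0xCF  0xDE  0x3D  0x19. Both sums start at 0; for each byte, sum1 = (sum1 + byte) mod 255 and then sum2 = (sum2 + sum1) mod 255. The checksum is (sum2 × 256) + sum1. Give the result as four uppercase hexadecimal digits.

6DB2

Running sums (mod 255):
  after byte 0 (0x99): sum1=153, sum2=153
  after byte 1 (0x14): sum1=173, sum2=71
  after byte 2 (0xCF): sum1=125, sum2=196
  after byte 3 (0xDE): sum1=92, sum2=33
  after byte 4 (0x3D): sum1=153, sum2=186
  after byte 5 (0x19): sum1=178, sum2=109
Checksum = sum2·256 + sum1 = 109·256 + 178 = 28082 = 0x6DB2.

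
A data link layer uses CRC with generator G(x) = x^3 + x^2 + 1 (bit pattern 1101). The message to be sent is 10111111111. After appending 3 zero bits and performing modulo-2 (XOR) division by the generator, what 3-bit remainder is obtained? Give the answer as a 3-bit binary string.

100

Append 3 zeros: 10111111111000. Divide by 1101 (XOR where the leading bit is 1):
  pos 0: 1011 XOR 1101 = 0110
  pos 1: 1101 XOR 1101 = 0000
  pos 5: 1111 XOR 1101 = 0010
  pos 7: 1011 XOR 1101 = 0110
  pos 8: 1100 XOR 1101 = 0001
Remainder (last 3 bits) = 100. This is the CRC / FCS.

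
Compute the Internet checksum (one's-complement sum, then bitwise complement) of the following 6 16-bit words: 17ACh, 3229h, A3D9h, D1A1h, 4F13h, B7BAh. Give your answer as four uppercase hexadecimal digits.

One's-complement addition (fold any carry out of bit 15 back into bit 0):
  0x17AC + 0x3229 = 0x049D5
  0x49D5 + 0xA3D9 = 0x0EDAE
  0xEDAE + 0xD1A1 = 0x1BF4F → wrap carry → 0xBF50
  0xBF50 + 0x4F13 = 0x10E63 → wrap carry → 0x0E64
  0x0E64 + 0xB7BA = 0x0C61E
One's-complement sum = 0xC61E.
Checksum = ~0xC61E & 0xFFFF = 0x39E1.

39E1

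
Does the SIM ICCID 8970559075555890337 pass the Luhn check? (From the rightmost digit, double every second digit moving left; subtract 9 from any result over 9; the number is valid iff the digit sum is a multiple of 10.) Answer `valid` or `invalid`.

From the right, keep odd positions and double even positions (subtract 9 from any doubled value over 9):
  doubled (positions 2,4,...): 6 0 7 1 1 0 1 0 9 → sum 25
  kept (positions 1,3,...): 7 3 9 5 5 7 9 5 7 8 → sum 65
Total = 90.
90 mod 10 = 0, so the number is valid.

valid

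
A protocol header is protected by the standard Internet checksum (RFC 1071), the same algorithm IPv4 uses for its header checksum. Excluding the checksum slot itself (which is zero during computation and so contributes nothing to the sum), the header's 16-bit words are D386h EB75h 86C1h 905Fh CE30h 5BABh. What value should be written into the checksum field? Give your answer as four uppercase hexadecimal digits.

One's-complement addition (fold any carry out of bit 15 back into bit 0):
  0xD386 + 0xEB75 = 0x1BEFB → wrap carry → 0xBEFC
  0xBEFC + 0x86C1 = 0x145BD → wrap carry → 0x45BE
  0x45BE + 0x905F = 0x0D61D
  0xD61D + 0xCE30 = 0x1A44D → wrap carry → 0xA44E
  0xA44E + 0x5BAB = 0x0FFF9
One's-complement sum = 0xFFF9.
Checksum = ~0xFFF9 & 0xFFFF = 0x0006.

0006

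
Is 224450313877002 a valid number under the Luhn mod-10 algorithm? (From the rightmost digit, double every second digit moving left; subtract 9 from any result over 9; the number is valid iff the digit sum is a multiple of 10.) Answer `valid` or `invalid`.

invalid

From the right, keep odd positions and double even positions (subtract 9 from any doubled value over 9):
  doubled (positions 2,4,...): 0 5 7 2 0 8 4 → sum 26
  kept (positions 1,3,...): 2 0 7 3 3 5 4 2 → sum 26
Total = 52.
52 mod 10 = 2, so the number is invalid.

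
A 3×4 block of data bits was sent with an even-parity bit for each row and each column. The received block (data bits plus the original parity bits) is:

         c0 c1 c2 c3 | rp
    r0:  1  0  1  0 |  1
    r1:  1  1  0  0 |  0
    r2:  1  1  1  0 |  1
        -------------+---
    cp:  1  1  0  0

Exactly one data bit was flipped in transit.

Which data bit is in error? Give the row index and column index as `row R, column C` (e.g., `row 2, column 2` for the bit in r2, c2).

Recompute each row's even parity and compare to rp:
  r0: data parity 0, sent rp 1 → mismatch
  r1: data parity 0, sent rp 0 → ok
  r2: data parity 1, sent rp 1 → ok
Recompute each column's even parity and compare to cp:
  c0: data parity 1, sent cp 1 → ok
  c1: data parity 0, sent cp 1 → mismatch
  c2: data parity 0, sent cp 0 → ok
  c3: data parity 0, sent cp 0 → ok
Exactly one row (r0) and one column (c1) fail → the flipped bit is at their intersection.

row 0, column 1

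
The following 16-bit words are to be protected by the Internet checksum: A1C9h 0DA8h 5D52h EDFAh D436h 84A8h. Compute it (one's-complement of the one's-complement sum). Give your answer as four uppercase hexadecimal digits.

AC61

One's-complement addition (fold any carry out of bit 15 back into bit 0):
  0xA1C9 + 0x0DA8 = 0x0AF71
  0xAF71 + 0x5D52 = 0x10CC3 → wrap carry → 0x0CC4
  0x0CC4 + 0xEDFA = 0x0FABE
  0xFABE + 0xD436 = 0x1CEF4 → wrap carry → 0xCEF5
  0xCEF5 + 0x84A8 = 0x1539D → wrap carry → 0x539E
One's-complement sum = 0x539E.
Checksum = ~0x539E & 0xFFFF = 0xAC61.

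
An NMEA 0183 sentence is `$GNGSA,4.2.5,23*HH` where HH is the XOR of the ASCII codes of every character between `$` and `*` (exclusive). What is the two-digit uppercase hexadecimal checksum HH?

6E

XOR the ASCII codes of the payload characters:
  'G' = 0x47 → acc = 0x47
  'N' = 0x4E → acc = 0x09
  'G' = 0x47 → acc = 0x4E
  'S' = 0x53 → acc = 0x1D
  'A' = 0x41 → acc = 0x5C
  ',' = 0x2C → acc = 0x70
  '4' = 0x34 → acc = 0x44
  '.' = 0x2E → acc = 0x6A
  '2' = 0x32 → acc = 0x58
  '.' = 0x2E → acc = 0x76
  '5' = 0x35 → acc = 0x43
  ',' = 0x2C → acc = 0x6F
  '2' = 0x32 → acc = 0x5D
  '3' = 0x33 → acc = 0x6E
Checksum = 0x6E.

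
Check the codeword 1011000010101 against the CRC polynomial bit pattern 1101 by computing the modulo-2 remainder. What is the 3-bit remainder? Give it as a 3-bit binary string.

000

Modulo-2 division of 1011000010101 by 1101:
  pos 0: 1011 XOR 1101 = 0110
  pos 1: 1100 XOR 1101 = 0001
  pos 4: 1000 XOR 1101 = 0101
  pos 5: 1011 XOR 1101 = 0110
  pos 6: 1100 XOR 1101 = 0001
  pos 9: 1101 XOR 1101 = 0000
Remainder = 000 (zero — the frame passes the CRC check).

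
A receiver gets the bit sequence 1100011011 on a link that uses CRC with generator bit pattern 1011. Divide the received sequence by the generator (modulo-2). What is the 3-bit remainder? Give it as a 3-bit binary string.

000

Modulo-2 division of 1100011011 by 1011:
  pos 0: 1100 XOR 1011 = 0111
  pos 1: 1110 XOR 1011 = 0101
  pos 2: 1011 XOR 1011 = 0000
  pos 6: 1011 XOR 1011 = 0000
Remainder = 000 (zero — the frame passes the CRC check).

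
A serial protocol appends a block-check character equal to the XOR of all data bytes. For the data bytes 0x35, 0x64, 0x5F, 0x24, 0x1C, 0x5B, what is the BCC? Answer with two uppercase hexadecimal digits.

XOR the bytes together:
  start with 0x35
  0x35 ⊕ 0x64 = 0x51
  0x51 ⊕ 0x5F = 0x0E
  0x0E ⊕ 0x24 = 0x2A
  0x2A ⊕ 0x1C = 0x36
  0x36 ⊕ 0x5B = 0x6D

6D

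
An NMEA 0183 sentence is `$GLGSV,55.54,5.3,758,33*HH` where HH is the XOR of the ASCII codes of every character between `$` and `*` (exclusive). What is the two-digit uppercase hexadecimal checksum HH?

74

XOR the ASCII codes of the payload characters:
  'G' = 0x47 → acc = 0x47
  'L' = 0x4C → acc = 0x0B
  'G' = 0x47 → acc = 0x4C
  'S' = 0x53 → acc = 0x1F
  'V' = 0x56 → acc = 0x49
  ',' = 0x2C → acc = 0x65
  '5' = 0x35 → acc = 0x50
  '5' = 0x35 → acc = 0x65
  '.' = 0x2E → acc = 0x4B
  '5' = 0x35 → acc = 0x7E
  '4' = 0x34 → acc = 0x4A
  ',' = 0x2C → acc = 0x66
  '5' = 0x35 → acc = 0x53
  '.' = 0x2E → acc = 0x7D
  '3' = 0x33 → acc = 0x4E
  ',' = 0x2C → acc = 0x62
  '7' = 0x37 → acc = 0x55
  '5' = 0x35 → acc = 0x60
  '8' = 0x38 → acc = 0x58
  ',' = 0x2C → acc = 0x74
  '3' = 0x33 → acc = 0x47
  '3' = 0x33 → acc = 0x74
Checksum = 0x74.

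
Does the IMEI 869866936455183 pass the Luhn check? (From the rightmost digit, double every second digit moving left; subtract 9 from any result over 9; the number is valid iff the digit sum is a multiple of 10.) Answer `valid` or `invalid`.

invalid

From the right, keep odd positions and double even positions (subtract 9 from any doubled value over 9):
  doubled (positions 2,4,...): 7 1 8 6 3 7 3 → sum 35
  kept (positions 1,3,...): 3 1 5 6 9 6 9 8 → sum 47
Total = 82.
82 mod 10 = 2, so the number is invalid.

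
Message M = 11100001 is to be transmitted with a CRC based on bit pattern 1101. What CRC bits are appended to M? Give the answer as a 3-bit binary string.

110

Append 3 zeros: 11100001000. Divide by 1101 (XOR where the leading bit is 1):
  pos 0: 1110 XOR 1101 = 0011
  pos 2: 1100 XOR 1101 = 0001
  pos 5: 1010 XOR 1101 = 0111
  pos 6: 1110 XOR 1101 = 0011
Remainder (last 3 bits) = 110. This is the CRC / FCS.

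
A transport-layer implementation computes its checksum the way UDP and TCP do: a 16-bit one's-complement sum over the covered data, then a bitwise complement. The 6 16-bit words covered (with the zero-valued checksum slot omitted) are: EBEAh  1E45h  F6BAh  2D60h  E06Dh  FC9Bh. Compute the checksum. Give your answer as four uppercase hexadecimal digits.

F4AA

One's-complement addition (fold any carry out of bit 15 back into bit 0):
  0xEBEA + 0x1E45 = 0x10A2F → wrap carry → 0x0A30
  0x0A30 + 0xF6BA = 0x100EA → wrap carry → 0x00EB
  0x00EB + 0x2D60 = 0x02E4B
  0x2E4B + 0xE06D = 0x10EB8 → wrap carry → 0x0EB9
  0x0EB9 + 0xFC9B = 0x10B54 → wrap carry → 0x0B55
One's-complement sum = 0x0B55.
Checksum = ~0x0B55 & 0xFFFF = 0xF4AA.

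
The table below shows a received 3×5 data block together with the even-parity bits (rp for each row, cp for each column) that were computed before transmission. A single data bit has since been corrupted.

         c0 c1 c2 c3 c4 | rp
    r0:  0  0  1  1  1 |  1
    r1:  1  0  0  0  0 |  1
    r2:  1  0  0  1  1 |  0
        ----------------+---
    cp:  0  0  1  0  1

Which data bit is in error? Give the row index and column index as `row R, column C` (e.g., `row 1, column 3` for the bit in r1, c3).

row 2, column 4

Recompute each row's even parity and compare to rp:
  r0: data parity 1, sent rp 1 → ok
  r1: data parity 1, sent rp 1 → ok
  r2: data parity 1, sent rp 0 → mismatch
Recompute each column's even parity and compare to cp:
  c0: data parity 0, sent cp 0 → ok
  c1: data parity 0, sent cp 0 → ok
  c2: data parity 1, sent cp 1 → ok
  c3: data parity 0, sent cp 0 → ok
  c4: data parity 0, sent cp 1 → mismatch
Exactly one row (r2) and one column (c4) fail → the flipped bit is at their intersection.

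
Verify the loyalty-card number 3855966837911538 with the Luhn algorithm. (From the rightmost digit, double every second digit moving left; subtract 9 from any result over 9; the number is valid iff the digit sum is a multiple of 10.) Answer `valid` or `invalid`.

From the right, keep odd positions and double even positions (subtract 9 from any doubled value over 9):
  doubled (positions 2,4,...): 6 2 9 6 3 9 1 6 → sum 42
  kept (positions 1,3,...): 8 5 1 7 8 6 5 8 → sum 48
Total = 90.
90 mod 10 = 0, so the number is valid.

valid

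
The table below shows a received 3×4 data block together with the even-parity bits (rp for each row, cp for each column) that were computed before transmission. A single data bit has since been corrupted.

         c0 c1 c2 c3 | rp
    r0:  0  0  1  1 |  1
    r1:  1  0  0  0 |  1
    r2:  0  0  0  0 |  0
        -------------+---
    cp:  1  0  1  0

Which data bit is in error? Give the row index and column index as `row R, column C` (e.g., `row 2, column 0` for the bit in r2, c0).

Recompute each row's even parity and compare to rp:
  r0: data parity 0, sent rp 1 → mismatch
  r1: data parity 1, sent rp 1 → ok
  r2: data parity 0, sent rp 0 → ok
Recompute each column's even parity and compare to cp:
  c0: data parity 1, sent cp 1 → ok
  c1: data parity 0, sent cp 0 → ok
  c2: data parity 1, sent cp 1 → ok
  c3: data parity 1, sent cp 0 → mismatch
Exactly one row (r0) and one column (c3) fail → the flipped bit is at their intersection.

row 0, column 3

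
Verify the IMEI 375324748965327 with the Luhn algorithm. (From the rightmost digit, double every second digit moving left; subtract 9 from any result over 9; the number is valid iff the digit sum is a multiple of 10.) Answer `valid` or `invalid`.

invalid

From the right, keep odd positions and double even positions (subtract 9 from any doubled value over 9):
  doubled (positions 2,4,...): 4 1 9 8 8 6 5 → sum 41
  kept (positions 1,3,...): 7 3 6 8 7 2 5 3 → sum 41
Total = 82.
82 mod 10 = 2, so the number is invalid.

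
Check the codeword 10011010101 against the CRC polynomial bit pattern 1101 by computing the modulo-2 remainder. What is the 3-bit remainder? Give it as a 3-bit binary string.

000

Modulo-2 division of 10011010101 by 1101:
  pos 0: 1001 XOR 1101 = 0100
  pos 1: 1001 XOR 1101 = 0100
  pos 2: 1000 XOR 1101 = 0101
  pos 3: 1011 XOR 1101 = 0110
  pos 4: 1100 XOR 1101 = 0001
  pos 7: 1101 XOR 1101 = 0000
Remainder = 000 (zero — the frame passes the CRC check).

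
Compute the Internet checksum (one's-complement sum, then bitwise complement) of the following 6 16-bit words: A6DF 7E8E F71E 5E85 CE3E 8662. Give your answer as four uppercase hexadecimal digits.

304C

One's-complement addition (fold any carry out of bit 15 back into bit 0):
  0xA6DF + 0x7E8E = 0x1256D → wrap carry → 0x256E
  0x256E + 0xF71E = 0x11C8C → wrap carry → 0x1C8D
  0x1C8D + 0x5E85 = 0x07B12
  0x7B12 + 0xCE3E = 0x14950 → wrap carry → 0x4951
  0x4951 + 0x8662 = 0x0CFB3
One's-complement sum = 0xCFB3.
Checksum = ~0xCFB3 & 0xFFFF = 0x304C.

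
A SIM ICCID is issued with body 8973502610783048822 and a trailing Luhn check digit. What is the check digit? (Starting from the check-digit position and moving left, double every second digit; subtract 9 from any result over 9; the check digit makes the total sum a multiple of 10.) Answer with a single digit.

5

Partial digits right→left: 2 2 8 8 4 0 3 8 7 0 1 6 2 0 5 3 7 9 8
Double every second digit counting from the check-digit position (so the 1st, 3rd, 5th, ... of the partial from the right).
  doubled (with −9 where >9): 4 7 8 6 5 2 4 1 5 7 → sum 49
  kept as-is: 2 8 0 8 0 6 0 3 9 → sum 36
Total = 49 + 36 = 85.
Check digit = (10 − (85 mod 10)) mod 10 = 5.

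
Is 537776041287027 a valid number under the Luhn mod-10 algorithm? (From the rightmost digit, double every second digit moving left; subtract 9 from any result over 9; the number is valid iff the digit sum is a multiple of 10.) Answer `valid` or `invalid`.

From the right, keep odd positions and double even positions (subtract 9 from any doubled value over 9):
  doubled (positions 2,4,...): 4 5 4 8 3 5 6 → sum 35
  kept (positions 1,3,...): 7 0 8 1 0 7 7 5 → sum 35
Total = 70.
70 mod 10 = 0, so the number is valid.

valid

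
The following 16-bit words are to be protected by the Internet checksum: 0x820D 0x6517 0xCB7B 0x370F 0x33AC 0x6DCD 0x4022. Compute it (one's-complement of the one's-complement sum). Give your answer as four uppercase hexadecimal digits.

One's-complement addition (fold any carry out of bit 15 back into bit 0):
  0x820D + 0x6517 = 0x0E724
  0xE724 + 0xCB7B = 0x1B29F → wrap carry → 0xB2A0
  0xB2A0 + 0x370F = 0x0E9AF
  0xE9AF + 0x33AC = 0x11D5B → wrap carry → 0x1D5C
  0x1D5C + 0x6DCD = 0x08B29
  0x8B29 + 0x4022 = 0x0CB4B
One's-complement sum = 0xCB4B.
Checksum = ~0xCB4B & 0xFFFF = 0x34B4.

34B4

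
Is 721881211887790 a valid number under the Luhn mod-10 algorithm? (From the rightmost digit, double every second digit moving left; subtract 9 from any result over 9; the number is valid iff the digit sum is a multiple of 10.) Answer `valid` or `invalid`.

From the right, keep odd positions and double even positions (subtract 9 from any doubled value over 9):
  doubled (positions 2,4,...): 9 5 7 2 2 7 4 → sum 36
  kept (positions 1,3,...): 0 7 8 1 2 8 1 7 → sum 34
Total = 70.
70 mod 10 = 0, so the number is valid.

valid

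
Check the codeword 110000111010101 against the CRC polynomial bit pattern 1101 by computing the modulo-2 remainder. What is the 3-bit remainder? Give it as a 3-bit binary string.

Modulo-2 division of 110000111010101 by 1101:
  pos 0: 1100 XOR 1101 = 0001
  pos 3: 1001 XOR 1101 = 0100
  pos 4: 1001 XOR 1101 = 0100
  pos 5: 1001 XOR 1101 = 0100
  pos 6: 1000 XOR 1101 = 0101
  pos 7: 1011 XOR 1101 = 0110
  pos 8: 1100 XOR 1101 = 0001
  pos 11: 1101 XOR 1101 = 0000
Remainder = 000 (zero — the frame passes the CRC check).

000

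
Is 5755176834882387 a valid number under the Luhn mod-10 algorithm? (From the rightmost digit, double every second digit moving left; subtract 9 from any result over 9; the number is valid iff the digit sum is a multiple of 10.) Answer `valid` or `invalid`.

valid

From the right, keep odd positions and double even positions (subtract 9 from any doubled value over 9):
  doubled (positions 2,4,...): 7 4 7 6 3 2 1 1 → sum 31
  kept (positions 1,3,...): 7 3 8 4 8 7 5 7 → sum 49
Total = 80.
80 mod 10 = 0, so the number is valid.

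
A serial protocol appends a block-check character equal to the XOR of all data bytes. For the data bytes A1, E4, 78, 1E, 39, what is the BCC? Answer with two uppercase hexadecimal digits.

XOR the bytes together:
  start with 0xA1
  0xA1 ⊕ 0xE4 = 0x45
  0x45 ⊕ 0x78 = 0x3D
  0x3D ⊕ 0x1E = 0x23
  0x23 ⊕ 0x39 = 0x1A

1A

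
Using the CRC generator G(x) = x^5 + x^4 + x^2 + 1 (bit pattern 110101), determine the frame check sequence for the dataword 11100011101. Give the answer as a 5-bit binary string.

00111

Append 5 zeros: 1110001110100000. Divide by 110101 (XOR where the leading bit is 1):
  pos 0: 111000 XOR 110101 = 001101
  pos 2: 110111 XOR 110101 = 000010
  pos 6: 101010 XOR 110101 = 011111
  pos 7: 111110 XOR 110101 = 001011
  pos 9: 101100 XOR 110101 = 011001
  pos 10: 110010 XOR 110101 = 000111
Remainder (last 5 bits) = 00111. This is the CRC / FCS.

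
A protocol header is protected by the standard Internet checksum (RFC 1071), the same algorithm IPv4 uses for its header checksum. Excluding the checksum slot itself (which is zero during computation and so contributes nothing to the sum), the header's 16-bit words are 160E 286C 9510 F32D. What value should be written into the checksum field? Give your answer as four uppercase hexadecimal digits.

3947

One's-complement addition (fold any carry out of bit 15 back into bit 0):
  0x160E + 0x286C = 0x03E7A
  0x3E7A + 0x9510 = 0x0D38A
  0xD38A + 0xF32D = 0x1C6B7 → wrap carry → 0xC6B8
One's-complement sum = 0xC6B8.
Checksum = ~0xC6B8 & 0xFFFF = 0x3947.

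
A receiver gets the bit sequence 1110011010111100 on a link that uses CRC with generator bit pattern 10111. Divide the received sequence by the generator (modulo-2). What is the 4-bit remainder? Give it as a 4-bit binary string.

Modulo-2 division of 1110011010111100 by 10111:
  pos 0: 11100 XOR 10111 = 01011
  pos 1: 10111 XOR 10111 = 00000
  pos 6: 10101 XOR 10111 = 00010
  pos 9: 10111 XOR 10111 = 00000
Remainder = 0000 (zero — the frame passes the CRC check).

0000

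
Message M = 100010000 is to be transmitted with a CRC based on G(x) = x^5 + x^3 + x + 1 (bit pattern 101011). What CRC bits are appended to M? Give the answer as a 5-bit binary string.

Append 5 zeros: 10001000000000. Divide by 101011 (XOR where the leading bit is 1):
  pos 0: 100010 XOR 101011 = 001001
  pos 2: 100100 XOR 101011 = 001111
  pos 4: 111100 XOR 101011 = 010111
  pos 5: 101110 XOR 101011 = 000101
  pos 8: 101000 XOR 101011 = 000011
Remainder (last 5 bits) = 00011. This is the CRC / FCS.

00011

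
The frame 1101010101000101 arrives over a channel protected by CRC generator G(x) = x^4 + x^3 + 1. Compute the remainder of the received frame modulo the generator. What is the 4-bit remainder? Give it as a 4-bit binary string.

Modulo-2 division of 1101010101000101 by 11001:
  pos 0: 11010 XOR 11001 = 00011
  pos 3: 11101 XOR 11001 = 00100
  pos 5: 10001 XOR 11001 = 01000
  pos 6: 10000 XOR 11001 = 01001
  pos 7: 10010 XOR 11001 = 01011
  pos 8: 10110 XOR 11001 = 01111
  pos 9: 11111 XOR 11001 = 00110
  pos 11: 11001 XOR 11001 = 00000
Remainder = 0000 (zero — the frame passes the CRC check).

0000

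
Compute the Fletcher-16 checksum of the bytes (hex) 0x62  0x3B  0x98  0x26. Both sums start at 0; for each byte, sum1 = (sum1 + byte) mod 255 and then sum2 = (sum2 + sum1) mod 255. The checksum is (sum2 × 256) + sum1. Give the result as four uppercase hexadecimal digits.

Running sums (mod 255):
  after byte 0 (0x62): sum1=98, sum2=98
  after byte 1 (0x3B): sum1=157, sum2=0
  after byte 2 (0x98): sum1=54, sum2=54
  after byte 3 (0x26): sum1=92, sum2=146
Checksum = sum2·256 + sum1 = 146·256 + 92 = 37468 = 0x925C.

925C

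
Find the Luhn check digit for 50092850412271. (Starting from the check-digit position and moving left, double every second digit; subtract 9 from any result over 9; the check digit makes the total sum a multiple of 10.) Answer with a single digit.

1

Partial digits right→left: 1 7 2 2 1 4 0 5 8 2 9 0 0 5
Double every second digit counting from the check-digit position (so the 1st, 3rd, 5th, ... of the partial from the right).
  doubled (with −9 where >9): 2 4 2 0 7 9 0 → sum 24
  kept as-is: 7 2 4 5 2 0 5 → sum 25
Total = 24 + 25 = 49.
Check digit = (10 − (49 mod 10)) mod 10 = 1.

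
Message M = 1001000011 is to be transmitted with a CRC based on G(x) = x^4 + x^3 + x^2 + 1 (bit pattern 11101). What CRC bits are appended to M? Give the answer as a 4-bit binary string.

Append 4 zeros: 10010000110000. Divide by 11101 (XOR where the leading bit is 1):
  pos 0: 10010 XOR 11101 = 01111
  pos 1: 11110 XOR 11101 = 00011
  pos 4: 11001 XOR 11101 = 00100
  pos 6: 10010 XOR 11101 = 01111
  pos 7: 11110 XOR 11101 = 00011
Remainder (last 4 bits) = 1100. This is the CRC / FCS.

1100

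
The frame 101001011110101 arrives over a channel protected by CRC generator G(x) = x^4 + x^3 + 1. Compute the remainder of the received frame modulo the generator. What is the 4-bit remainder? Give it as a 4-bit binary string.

Modulo-2 division of 101001011110101 by 11001:
  pos 0: 10100 XOR 11001 = 01101
  pos 1: 11011 XOR 11001 = 00010
  pos 4: 10011 XOR 11001 = 01010
  pos 5: 10101 XOR 11001 = 01100
  pos 6: 11001 XOR 11001 = 00000
Remainder = 0101 (nonzero — an error is detected).

0101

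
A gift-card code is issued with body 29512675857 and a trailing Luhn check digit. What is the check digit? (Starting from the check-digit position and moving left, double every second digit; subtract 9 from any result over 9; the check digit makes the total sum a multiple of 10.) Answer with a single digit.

Partial digits right→left: 7 5 8 5 7 6 2 1 5 9 2
Double every second digit counting from the check-digit position (so the 1st, 3rd, 5th, ... of the partial from the right).
  doubled (with −9 where >9): 5 7 5 4 1 4 → sum 26
  kept as-is: 5 5 6 1 9 → sum 26
Total = 26 + 26 = 52.
Check digit = (10 − (52 mod 10)) mod 10 = 8.

8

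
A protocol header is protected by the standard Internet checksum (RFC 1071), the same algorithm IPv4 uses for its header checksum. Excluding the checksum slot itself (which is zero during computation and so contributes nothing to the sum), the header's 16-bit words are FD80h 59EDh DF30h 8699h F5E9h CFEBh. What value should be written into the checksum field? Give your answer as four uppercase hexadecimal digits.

7CF1

One's-complement addition (fold any carry out of bit 15 back into bit 0):
  0xFD80 + 0x59ED = 0x1576D → wrap carry → 0x576E
  0x576E + 0xDF30 = 0x1369E → wrap carry → 0x369F
  0x369F + 0x8699 = 0x0BD38
  0xBD38 + 0xF5E9 = 0x1B321 → wrap carry → 0xB322
  0xB322 + 0xCFEB = 0x1830D → wrap carry → 0x830E
One's-complement sum = 0x830E.
Checksum = ~0x830E & 0xFFFF = 0x7CF1.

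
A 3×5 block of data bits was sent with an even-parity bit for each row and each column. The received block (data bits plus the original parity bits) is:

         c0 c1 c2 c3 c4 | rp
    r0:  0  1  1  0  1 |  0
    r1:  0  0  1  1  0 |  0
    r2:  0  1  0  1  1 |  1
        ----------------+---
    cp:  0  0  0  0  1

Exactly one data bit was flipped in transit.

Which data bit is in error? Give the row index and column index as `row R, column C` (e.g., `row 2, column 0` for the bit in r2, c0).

Recompute each row's even parity and compare to rp:
  r0: data parity 1, sent rp 0 → mismatch
  r1: data parity 0, sent rp 0 → ok
  r2: data parity 1, sent rp 1 → ok
Recompute each column's even parity and compare to cp:
  c0: data parity 0, sent cp 0 → ok
  c1: data parity 0, sent cp 0 → ok
  c2: data parity 0, sent cp 0 → ok
  c3: data parity 0, sent cp 0 → ok
  c4: data parity 0, sent cp 1 → mismatch
Exactly one row (r0) and one column (c4) fail → the flipped bit is at their intersection.

row 0, column 4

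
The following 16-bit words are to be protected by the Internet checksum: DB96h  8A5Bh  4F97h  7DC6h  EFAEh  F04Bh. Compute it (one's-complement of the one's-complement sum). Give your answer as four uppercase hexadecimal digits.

One's-complement addition (fold any carry out of bit 15 back into bit 0):
  0xDB96 + 0x8A5B = 0x165F1 → wrap carry → 0x65F2
  0x65F2 + 0x4F97 = 0x0B589
  0xB589 + 0x7DC6 = 0x1334F → wrap carry → 0x3350
  0x3350 + 0xEFAE = 0x122FE → wrap carry → 0x22FF
  0x22FF + 0xF04B = 0x1134A → wrap carry → 0x134B
One's-complement sum = 0x134B.
Checksum = ~0x134B & 0xFFFF = 0xECB4.

ECB4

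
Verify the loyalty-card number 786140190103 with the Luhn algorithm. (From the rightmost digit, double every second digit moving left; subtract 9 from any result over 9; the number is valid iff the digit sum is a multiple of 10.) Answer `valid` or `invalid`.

valid

From the right, keep odd positions and double even positions (subtract 9 from any doubled value over 9):
  doubled (positions 2,4,...): 0 0 2 8 3 5 → sum 18
  kept (positions 1,3,...): 3 1 9 0 1 8 → sum 22
Total = 40.
40 mod 10 = 0, so the number is valid.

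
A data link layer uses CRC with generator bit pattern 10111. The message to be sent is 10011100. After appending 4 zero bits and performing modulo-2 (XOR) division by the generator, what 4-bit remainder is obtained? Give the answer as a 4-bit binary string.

Append 4 zeros: 100111000000. Divide by 10111 (XOR where the leading bit is 1):
  pos 0: 10011 XOR 10111 = 00100
  pos 2: 10010 XOR 10111 = 00101
  pos 4: 10100 XOR 10111 = 00011
  pos 7: 11000 XOR 10111 = 01111
Remainder (last 4 bits) = 1111. This is the CRC / FCS.

1111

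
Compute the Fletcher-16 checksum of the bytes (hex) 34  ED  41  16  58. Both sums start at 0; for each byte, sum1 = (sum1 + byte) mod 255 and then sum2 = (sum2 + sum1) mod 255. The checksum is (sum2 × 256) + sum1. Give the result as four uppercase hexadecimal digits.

05D1

Running sums (mod 255):
  after byte 0 (34): sum1=52, sum2=52
  after byte 1 (ED): sum1=34, sum2=86
  after byte 2 (41): sum1=99, sum2=185
  after byte 3 (16): sum1=121, sum2=51
  after byte 4 (58): sum1=209, sum2=5
Checksum = sum2·256 + sum1 = 5·256 + 209 = 1489 = 0x05D1.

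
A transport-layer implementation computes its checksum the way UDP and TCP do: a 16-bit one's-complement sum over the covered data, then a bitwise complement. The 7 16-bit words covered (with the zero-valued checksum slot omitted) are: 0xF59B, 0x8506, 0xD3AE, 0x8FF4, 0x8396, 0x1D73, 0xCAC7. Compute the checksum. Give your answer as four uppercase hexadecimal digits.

B5E8

One's-complement addition (fold any carry out of bit 15 back into bit 0):
  0xF59B + 0x8506 = 0x17AA1 → wrap carry → 0x7AA2
  0x7AA2 + 0xD3AE = 0x14E50 → wrap carry → 0x4E51
  0x4E51 + 0x8FF4 = 0x0DE45
  0xDE45 + 0x8396 = 0x161DB → wrap carry → 0x61DC
  0x61DC + 0x1D73 = 0x07F4F
  0x7F4F + 0xCAC7 = 0x14A16 → wrap carry → 0x4A17
One's-complement sum = 0x4A17.
Checksum = ~0x4A17 & 0xFFFF = 0xB5E8.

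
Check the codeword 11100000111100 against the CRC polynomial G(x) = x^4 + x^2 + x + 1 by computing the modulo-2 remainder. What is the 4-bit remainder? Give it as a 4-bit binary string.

Modulo-2 division of 11100000111100 by 10111:
  pos 0: 11100 XOR 10111 = 01011
  pos 1: 10110 XOR 10111 = 00001
  pos 5: 10011 XOR 10111 = 00100
  pos 7: 10011 XOR 10111 = 00100
  pos 9: 10000 XOR 10111 = 00111
Remainder = 0111 (nonzero — an error is detected).

0111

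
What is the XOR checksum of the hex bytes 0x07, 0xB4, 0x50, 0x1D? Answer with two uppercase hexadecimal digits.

XOR the bytes together:
  start with 0x07
  0x07 ⊕ 0xB4 = 0xB3
  0xB3 ⊕ 0x50 = 0xE3
  0xE3 ⊕ 0x1D = 0xFE

FE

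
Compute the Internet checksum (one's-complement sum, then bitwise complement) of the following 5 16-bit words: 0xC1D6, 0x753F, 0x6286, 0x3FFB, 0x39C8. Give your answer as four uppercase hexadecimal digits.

One's-complement addition (fold any carry out of bit 15 back into bit 0):
  0xC1D6 + 0x753F = 0x13715 → wrap carry → 0x3716
  0x3716 + 0x6286 = 0x0999C
  0x999C + 0x3FFB = 0x0D997
  0xD997 + 0x39C8 = 0x1135F → wrap carry → 0x1360
One's-complement sum = 0x1360.
Checksum = ~0x1360 & 0xFFFF = 0xEC9F.

EC9F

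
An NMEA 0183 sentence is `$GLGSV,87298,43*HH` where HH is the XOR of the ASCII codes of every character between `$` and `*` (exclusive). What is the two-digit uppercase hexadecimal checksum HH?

XOR the ASCII codes of the payload characters:
  'G' = 0x47 → acc = 0x47
  'L' = 0x4C → acc = 0x0B
  'G' = 0x47 → acc = 0x4C
  'S' = 0x53 → acc = 0x1F
  'V' = 0x56 → acc = 0x49
  ',' = 0x2C → acc = 0x65
  '8' = 0x38 → acc = 0x5D
  '7' = 0x37 → acc = 0x6A
  '2' = 0x32 → acc = 0x58
  '9' = 0x39 → acc = 0x61
  '8' = 0x38 → acc = 0x59
  ',' = 0x2C → acc = 0x75
  '4' = 0x34 → acc = 0x41
  '3' = 0x33 → acc = 0x72
Checksum = 0x72.

72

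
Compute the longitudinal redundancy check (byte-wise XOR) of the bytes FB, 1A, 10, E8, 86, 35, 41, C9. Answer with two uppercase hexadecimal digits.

22

XOR the bytes together:
  start with 0xFB
  0xFB ⊕ 0x1A = 0xE1
  0xE1 ⊕ 0x10 = 0xF1
  0xF1 ⊕ 0xE8 = 0x19
  0x19 ⊕ 0x86 = 0x9F
  0x9F ⊕ 0x35 = 0xAA
  0xAA ⊕ 0x41 = 0xEB
  0xEB ⊕ 0xC9 = 0x22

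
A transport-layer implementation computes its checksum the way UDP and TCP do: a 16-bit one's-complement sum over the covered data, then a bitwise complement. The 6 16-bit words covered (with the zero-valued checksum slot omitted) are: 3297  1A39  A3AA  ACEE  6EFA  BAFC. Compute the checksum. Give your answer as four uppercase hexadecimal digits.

389F

One's-complement addition (fold any carry out of bit 15 back into bit 0):
  0x3297 + 0x1A39 = 0x04CD0
  0x4CD0 + 0xA3AA = 0x0F07A
  0xF07A + 0xACEE = 0x19D68 → wrap carry → 0x9D69
  0x9D69 + 0x6EFA = 0x10C63 → wrap carry → 0x0C64
  0x0C64 + 0xBAFC = 0x0C760
One's-complement sum = 0xC760.
Checksum = ~0xC760 & 0xFFFF = 0x389F.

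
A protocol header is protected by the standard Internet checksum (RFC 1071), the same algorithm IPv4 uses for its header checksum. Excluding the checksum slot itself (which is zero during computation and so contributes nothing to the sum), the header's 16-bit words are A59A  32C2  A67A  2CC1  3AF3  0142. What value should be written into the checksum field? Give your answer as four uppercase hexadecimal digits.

1832

One's-complement addition (fold any carry out of bit 15 back into bit 0):
  0xA59A + 0x32C2 = 0x0D85C
  0xD85C + 0xA67A = 0x17ED6 → wrap carry → 0x7ED7
  0x7ED7 + 0x2CC1 = 0x0AB98
  0xAB98 + 0x3AF3 = 0x0E68B
  0xE68B + 0x0142 = 0x0E7CD
One's-complement sum = 0xE7CD.
Checksum = ~0xE7CD & 0xFFFF = 0x1832.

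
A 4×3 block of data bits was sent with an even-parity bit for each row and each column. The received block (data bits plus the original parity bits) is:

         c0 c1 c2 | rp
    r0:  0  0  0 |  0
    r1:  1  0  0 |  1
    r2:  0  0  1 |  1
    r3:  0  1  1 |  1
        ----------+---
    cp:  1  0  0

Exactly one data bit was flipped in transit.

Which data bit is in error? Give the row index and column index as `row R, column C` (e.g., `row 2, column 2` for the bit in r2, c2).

row 3, column 1

Recompute each row's even parity and compare to rp:
  r0: data parity 0, sent rp 0 → ok
  r1: data parity 1, sent rp 1 → ok
  r2: data parity 1, sent rp 1 → ok
  r3: data parity 0, sent rp 1 → mismatch
Recompute each column's even parity and compare to cp:
  c0: data parity 1, sent cp 1 → ok
  c1: data parity 1, sent cp 0 → mismatch
  c2: data parity 0, sent cp 0 → ok
Exactly one row (r3) and one column (c1) fail → the flipped bit is at their intersection.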